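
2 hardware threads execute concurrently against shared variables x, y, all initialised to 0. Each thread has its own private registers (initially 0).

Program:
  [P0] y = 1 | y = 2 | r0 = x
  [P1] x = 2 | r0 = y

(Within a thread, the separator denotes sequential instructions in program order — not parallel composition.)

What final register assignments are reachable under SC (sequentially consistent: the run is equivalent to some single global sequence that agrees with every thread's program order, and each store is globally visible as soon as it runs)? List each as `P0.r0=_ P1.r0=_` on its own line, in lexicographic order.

P0.r0=0 P1.r0=2
P0.r0=2 P1.r0=0
P0.r0=2 P1.r0=1
P0.r0=2 P1.r0=2

outcome vector order: (P0.r0,P1.r0)
|SC outcomes| = 4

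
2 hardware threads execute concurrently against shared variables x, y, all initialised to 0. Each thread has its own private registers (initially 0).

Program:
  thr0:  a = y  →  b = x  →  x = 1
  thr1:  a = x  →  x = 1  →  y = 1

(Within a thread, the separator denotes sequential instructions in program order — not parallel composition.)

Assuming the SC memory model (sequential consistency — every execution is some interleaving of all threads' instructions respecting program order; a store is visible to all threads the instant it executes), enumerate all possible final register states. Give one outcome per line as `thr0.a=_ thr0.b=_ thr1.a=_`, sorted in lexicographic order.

outcome vector order: (thr0.a,thr0.b,thr1.a)
|SC outcomes| = 4

thr0.a=0 thr0.b=0 thr1.a=0
thr0.a=0 thr0.b=0 thr1.a=1
thr0.a=0 thr0.b=1 thr1.a=0
thr0.a=1 thr0.b=1 thr1.a=0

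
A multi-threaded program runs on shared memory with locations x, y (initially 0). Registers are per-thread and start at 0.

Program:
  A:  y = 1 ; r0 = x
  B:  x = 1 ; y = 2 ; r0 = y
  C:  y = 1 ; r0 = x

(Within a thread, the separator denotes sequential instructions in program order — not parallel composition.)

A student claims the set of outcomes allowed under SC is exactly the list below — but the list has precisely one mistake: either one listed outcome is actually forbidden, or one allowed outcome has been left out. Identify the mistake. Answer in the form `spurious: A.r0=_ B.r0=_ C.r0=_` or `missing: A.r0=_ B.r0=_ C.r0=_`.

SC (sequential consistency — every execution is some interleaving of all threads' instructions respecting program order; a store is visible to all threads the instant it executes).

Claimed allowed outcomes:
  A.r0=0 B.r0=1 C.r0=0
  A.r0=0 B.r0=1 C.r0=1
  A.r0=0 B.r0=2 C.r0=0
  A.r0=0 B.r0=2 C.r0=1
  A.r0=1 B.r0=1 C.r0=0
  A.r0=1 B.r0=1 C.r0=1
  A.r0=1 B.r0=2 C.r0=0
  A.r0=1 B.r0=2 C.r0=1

spurious: A.r0=0 B.r0=1 C.r0=0

outcome vector order: (A.r0,B.r0,C.r0)
SC: 7 outcomes — {0/1/1, 0/2/0, 0/2/1, 1/1/0, 1/1/1, 1/2/0, 1/2/1}
claimed∖SC = {0/1/0}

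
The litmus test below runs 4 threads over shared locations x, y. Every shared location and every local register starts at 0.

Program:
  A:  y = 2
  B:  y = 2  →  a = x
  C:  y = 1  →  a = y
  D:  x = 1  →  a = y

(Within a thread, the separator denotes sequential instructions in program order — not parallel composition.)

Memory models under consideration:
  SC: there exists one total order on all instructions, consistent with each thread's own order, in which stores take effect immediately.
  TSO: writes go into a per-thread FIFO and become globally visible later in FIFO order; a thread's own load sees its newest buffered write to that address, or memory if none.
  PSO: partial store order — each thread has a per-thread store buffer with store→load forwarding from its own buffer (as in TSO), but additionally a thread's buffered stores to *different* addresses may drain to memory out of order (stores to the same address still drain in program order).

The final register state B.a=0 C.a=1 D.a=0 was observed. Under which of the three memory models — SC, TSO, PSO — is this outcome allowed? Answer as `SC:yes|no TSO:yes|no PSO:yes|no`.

SC:no TSO:yes PSO:yes

outcome vector order: (B.a,C.a,D.a)
[SC] allowed = {011; 012; 021; 022; 110; 111; 112; 120; 121; 122}
[TSO] allowed = {010; 011; 012; 020; 021; 022; 110; 111; 112; 120; 121; 122}
[PSO] allowed = {010; 011; 012; 020; 021; 022; 110; 111; 112; 120; 121; 122}
target 010 ∈ {TSO,PSO}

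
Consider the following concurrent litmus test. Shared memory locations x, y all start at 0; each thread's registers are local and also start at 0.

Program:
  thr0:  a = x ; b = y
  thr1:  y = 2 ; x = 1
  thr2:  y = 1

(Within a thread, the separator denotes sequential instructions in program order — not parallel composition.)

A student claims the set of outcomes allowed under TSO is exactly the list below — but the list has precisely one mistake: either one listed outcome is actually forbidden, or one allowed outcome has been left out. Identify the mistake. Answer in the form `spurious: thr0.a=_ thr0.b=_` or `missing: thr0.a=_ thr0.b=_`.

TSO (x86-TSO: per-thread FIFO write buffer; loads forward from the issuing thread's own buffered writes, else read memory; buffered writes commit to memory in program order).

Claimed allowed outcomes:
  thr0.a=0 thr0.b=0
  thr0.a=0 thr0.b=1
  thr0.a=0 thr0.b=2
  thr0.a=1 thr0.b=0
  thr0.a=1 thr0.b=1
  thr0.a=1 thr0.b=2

spurious: thr0.a=1 thr0.b=0

outcome vector order: (thr0.a,thr0.b)
TSO: 5 outcomes — {<0 0>, <0 1>, <0 2>, <1 1>, <1 2>}
claimed∖TSO = {<1 0>}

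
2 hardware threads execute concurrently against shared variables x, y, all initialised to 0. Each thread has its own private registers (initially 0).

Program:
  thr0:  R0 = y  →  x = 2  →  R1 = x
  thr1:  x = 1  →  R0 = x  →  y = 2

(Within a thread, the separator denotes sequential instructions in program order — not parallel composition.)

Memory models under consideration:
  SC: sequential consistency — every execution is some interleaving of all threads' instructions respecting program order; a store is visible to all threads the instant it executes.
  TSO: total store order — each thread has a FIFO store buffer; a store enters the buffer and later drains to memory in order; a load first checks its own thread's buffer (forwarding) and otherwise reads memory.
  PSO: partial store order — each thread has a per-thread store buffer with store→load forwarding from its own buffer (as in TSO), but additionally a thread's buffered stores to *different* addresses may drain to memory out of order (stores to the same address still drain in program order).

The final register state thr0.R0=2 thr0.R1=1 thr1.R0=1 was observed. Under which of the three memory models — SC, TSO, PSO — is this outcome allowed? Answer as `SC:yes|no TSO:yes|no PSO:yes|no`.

SC:no TSO:no PSO:yes

outcome vector order: (thr0.R0,thr0.R1,thr1.R0)
SC (4): 011; 021; 022; 221
TSO (4): 011; 021; 022; 221
PSO (5): 011; 021; 022; 211; 221
target 211 ∈ {PSO}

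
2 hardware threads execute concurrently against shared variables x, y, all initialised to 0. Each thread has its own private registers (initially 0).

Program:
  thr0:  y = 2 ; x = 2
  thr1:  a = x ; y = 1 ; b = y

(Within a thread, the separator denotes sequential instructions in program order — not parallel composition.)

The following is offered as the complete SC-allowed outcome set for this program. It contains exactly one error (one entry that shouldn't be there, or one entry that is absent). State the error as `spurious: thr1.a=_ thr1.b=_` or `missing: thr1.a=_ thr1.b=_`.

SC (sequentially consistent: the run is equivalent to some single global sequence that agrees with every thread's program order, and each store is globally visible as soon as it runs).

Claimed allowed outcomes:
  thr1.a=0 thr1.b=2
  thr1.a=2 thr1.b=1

missing: thr1.a=0 thr1.b=1

outcome vector order: (thr1.a,thr1.b)
[SC] allowed = {(0,1), (0,2), (2,1)}
SC∖claimed = {(0,1)}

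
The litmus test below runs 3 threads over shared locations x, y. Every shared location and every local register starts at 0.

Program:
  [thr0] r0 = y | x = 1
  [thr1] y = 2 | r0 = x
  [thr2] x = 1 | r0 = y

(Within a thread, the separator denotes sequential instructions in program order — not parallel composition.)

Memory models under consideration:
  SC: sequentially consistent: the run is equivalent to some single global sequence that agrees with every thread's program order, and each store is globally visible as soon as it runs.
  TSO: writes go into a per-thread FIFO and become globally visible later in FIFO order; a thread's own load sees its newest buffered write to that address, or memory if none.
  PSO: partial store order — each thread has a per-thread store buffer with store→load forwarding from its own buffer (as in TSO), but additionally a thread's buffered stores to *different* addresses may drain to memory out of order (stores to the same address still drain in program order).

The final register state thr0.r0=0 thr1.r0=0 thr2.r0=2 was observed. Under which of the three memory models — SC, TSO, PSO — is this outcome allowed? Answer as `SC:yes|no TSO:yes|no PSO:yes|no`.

SC:yes TSO:yes PSO:yes

outcome vector order: (thr0.r0,thr1.r0,thr2.r0)
SC (6): <0 0 2> <0 1 0> <0 1 2> <2 0 2> <2 1 0> <2 1 2>
TSO (8): <0 0 0> <0 0 2> <0 1 0> <0 1 2> <2 0 0> <2 0 2> <2 1 0> <2 1 2>
PSO (8): <0 0 0> <0 0 2> <0 1 0> <0 1 2> <2 0 0> <2 0 2> <2 1 0> <2 1 2>
target <0 0 2> ∈ {SC,TSO,PSO}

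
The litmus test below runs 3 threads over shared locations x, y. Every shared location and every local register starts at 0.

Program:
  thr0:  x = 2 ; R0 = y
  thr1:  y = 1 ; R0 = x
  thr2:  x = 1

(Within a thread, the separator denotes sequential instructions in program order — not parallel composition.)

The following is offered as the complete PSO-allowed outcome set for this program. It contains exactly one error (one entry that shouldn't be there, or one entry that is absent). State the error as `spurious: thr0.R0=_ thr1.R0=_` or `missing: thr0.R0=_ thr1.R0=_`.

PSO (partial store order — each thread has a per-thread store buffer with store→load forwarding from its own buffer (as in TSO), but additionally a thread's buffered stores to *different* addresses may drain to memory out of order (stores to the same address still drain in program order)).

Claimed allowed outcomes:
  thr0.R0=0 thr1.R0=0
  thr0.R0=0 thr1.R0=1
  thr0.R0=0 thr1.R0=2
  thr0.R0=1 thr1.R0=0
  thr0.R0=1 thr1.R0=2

outcome vector order: (thr0.R0,thr1.R0)
[PSO] allowed = {(0,0) (0,1) (0,2) (1,0) (1,1) (1,2)}
PSO∖claimed = {(1,1)}

missing: thr0.R0=1 thr1.R0=1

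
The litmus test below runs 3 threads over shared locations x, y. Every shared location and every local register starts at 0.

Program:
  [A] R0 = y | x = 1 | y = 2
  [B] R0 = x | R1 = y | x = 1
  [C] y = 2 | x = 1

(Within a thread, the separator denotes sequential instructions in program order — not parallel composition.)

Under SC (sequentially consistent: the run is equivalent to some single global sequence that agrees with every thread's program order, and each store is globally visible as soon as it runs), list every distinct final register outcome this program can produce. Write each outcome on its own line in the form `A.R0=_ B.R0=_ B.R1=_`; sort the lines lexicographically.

A.R0=0 B.R0=0 B.R1=0
A.R0=0 B.R0=0 B.R1=2
A.R0=0 B.R0=1 B.R1=0
A.R0=0 B.R0=1 B.R1=2
A.R0=2 B.R0=0 B.R1=0
A.R0=2 B.R0=0 B.R1=2
A.R0=2 B.R0=1 B.R1=2

outcome vector order: (A.R0,B.R0,B.R1)
|SC outcomes| = 7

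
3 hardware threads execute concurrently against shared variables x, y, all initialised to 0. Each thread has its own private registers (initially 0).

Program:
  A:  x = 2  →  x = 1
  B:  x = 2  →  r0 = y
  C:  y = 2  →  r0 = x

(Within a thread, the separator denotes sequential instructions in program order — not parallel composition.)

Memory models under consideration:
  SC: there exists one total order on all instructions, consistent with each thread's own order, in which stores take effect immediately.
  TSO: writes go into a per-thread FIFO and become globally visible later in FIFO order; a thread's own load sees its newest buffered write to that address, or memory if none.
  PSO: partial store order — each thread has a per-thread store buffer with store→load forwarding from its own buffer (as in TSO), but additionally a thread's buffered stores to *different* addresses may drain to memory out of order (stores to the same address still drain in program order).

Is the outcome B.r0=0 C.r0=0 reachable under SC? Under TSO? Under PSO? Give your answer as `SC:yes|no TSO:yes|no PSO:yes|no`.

outcome vector order: (B.r0,C.r0)
SC (5): 01 02 20 21 22
TSO (6): 00 01 02 20 21 22
PSO (6): 00 01 02 20 21 22
target 00 ∈ {TSO,PSO}

SC:no TSO:yes PSO:yes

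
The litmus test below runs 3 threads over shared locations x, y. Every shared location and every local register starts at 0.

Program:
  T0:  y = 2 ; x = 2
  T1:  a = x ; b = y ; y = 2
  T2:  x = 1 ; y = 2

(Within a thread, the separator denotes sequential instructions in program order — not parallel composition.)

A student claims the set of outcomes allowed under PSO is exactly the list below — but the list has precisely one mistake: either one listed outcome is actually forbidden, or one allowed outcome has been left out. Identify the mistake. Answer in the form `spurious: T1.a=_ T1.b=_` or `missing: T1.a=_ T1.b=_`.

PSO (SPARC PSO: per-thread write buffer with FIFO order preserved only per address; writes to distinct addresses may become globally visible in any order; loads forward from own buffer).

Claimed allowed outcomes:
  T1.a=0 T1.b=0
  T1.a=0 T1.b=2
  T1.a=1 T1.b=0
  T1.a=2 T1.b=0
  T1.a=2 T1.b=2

outcome vector order: (T1.a,T1.b)
PSO: 6 outcomes — {00; 02; 10; 12; 20; 22}
PSO∖claimed = {12}

missing: T1.a=1 T1.b=2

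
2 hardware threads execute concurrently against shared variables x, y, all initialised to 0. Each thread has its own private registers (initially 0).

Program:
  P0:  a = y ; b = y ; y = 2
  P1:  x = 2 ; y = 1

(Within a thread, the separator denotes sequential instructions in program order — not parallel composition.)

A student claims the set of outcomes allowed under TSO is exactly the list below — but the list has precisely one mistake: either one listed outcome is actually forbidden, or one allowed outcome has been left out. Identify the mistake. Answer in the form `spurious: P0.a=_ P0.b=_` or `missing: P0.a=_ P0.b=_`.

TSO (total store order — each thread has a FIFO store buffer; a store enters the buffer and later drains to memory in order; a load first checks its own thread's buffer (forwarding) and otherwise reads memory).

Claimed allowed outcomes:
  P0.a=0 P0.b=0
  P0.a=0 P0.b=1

missing: P0.a=1 P0.b=1

outcome vector order: (P0.a,P0.b)
under TSO → 00, 01, 11
TSO∖claimed = {11}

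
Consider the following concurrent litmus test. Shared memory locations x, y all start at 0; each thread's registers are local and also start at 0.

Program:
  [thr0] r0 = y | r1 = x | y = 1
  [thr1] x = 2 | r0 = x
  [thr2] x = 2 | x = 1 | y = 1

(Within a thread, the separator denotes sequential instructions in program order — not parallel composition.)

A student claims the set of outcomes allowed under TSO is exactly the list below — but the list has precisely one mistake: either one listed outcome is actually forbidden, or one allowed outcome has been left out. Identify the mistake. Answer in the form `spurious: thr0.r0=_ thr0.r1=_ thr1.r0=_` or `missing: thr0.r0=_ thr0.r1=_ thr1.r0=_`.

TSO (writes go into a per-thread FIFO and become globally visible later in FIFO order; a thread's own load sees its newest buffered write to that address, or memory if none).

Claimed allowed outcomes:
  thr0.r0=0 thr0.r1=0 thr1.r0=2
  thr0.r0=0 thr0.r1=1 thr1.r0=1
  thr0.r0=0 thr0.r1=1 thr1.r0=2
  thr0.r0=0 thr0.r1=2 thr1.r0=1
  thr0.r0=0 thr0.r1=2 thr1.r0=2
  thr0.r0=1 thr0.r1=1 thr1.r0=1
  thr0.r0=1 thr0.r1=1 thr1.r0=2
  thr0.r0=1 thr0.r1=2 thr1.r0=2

outcome vector order: (thr0.r0,thr0.r1,thr1.r0)
[TSO] allowed = {<0 0 1>, <0 0 2>, <0 1 1>, <0 1 2>, <0 2 1>, <0 2 2>, <1 1 1>, <1 1 2>, <1 2 2>}
TSO∖claimed = {<0 0 1>}

missing: thr0.r0=0 thr0.r1=0 thr1.r0=1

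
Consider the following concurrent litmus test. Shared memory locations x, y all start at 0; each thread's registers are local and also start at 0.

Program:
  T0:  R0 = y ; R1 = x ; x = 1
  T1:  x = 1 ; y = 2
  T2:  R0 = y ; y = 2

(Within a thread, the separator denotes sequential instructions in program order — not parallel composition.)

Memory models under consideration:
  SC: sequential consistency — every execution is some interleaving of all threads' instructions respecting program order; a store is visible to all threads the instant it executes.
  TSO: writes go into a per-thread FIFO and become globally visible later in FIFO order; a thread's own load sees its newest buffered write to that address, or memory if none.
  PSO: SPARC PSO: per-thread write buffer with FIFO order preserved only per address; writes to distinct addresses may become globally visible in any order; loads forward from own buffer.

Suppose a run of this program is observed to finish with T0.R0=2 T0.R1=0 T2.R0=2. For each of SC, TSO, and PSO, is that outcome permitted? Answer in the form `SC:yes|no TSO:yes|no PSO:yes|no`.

outcome vector order: (T0.R0,T0.R1,T2.R0)
SC (7): <0 0 0> <0 0 2> <0 1 0> <0 1 2> <2 0 0> <2 1 0> <2 1 2>
TSO (7): <0 0 0> <0 0 2> <0 1 0> <0 1 2> <2 0 0> <2 1 0> <2 1 2>
PSO (8): <0 0 0> <0 0 2> <0 1 0> <0 1 2> <2 0 0> <2 0 2> <2 1 0> <2 1 2>
target <2 0 2> ∈ {PSO}

SC:no TSO:no PSO:yes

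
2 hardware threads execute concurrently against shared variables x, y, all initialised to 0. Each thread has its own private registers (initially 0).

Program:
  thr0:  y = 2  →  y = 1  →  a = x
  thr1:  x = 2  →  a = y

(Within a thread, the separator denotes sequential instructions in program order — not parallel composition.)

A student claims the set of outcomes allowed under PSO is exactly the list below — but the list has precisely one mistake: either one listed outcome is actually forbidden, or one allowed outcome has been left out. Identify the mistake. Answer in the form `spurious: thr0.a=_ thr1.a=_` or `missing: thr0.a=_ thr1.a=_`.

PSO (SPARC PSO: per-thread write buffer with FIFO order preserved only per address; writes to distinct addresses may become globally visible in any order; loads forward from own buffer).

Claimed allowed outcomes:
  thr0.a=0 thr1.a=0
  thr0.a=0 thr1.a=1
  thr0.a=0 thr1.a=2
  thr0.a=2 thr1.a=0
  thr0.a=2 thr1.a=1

missing: thr0.a=2 thr1.a=2

outcome vector order: (thr0.a,thr1.a)
PSO (6): 0/0; 0/1; 0/2; 2/0; 2/1; 2/2
PSO∖claimed = {2/2}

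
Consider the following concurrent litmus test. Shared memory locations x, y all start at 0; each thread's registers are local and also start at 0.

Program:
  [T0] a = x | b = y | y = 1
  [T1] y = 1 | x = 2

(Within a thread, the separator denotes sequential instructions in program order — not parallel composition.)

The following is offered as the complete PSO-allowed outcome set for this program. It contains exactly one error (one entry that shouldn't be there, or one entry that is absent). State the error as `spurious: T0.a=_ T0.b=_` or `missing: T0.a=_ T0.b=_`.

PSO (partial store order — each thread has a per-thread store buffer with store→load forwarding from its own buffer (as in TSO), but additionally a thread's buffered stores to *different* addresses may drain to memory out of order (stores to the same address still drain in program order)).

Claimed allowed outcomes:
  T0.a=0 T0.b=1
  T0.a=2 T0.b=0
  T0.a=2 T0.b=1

missing: T0.a=0 T0.b=0

outcome vector order: (T0.a,T0.b)
PSO: 4 outcomes — {<0 0> <0 1> <2 0> <2 1>}
PSO∖claimed = {<0 0>}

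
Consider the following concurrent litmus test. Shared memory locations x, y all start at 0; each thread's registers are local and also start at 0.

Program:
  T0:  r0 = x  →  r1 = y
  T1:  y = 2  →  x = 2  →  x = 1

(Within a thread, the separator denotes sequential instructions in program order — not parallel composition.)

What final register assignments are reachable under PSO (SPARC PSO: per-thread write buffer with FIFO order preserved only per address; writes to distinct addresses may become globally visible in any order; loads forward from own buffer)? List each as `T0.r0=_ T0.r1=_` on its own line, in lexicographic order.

outcome vector order: (T0.r0,T0.r1)
|PSO outcomes| = 6

T0.r0=0 T0.r1=0
T0.r0=0 T0.r1=2
T0.r0=1 T0.r1=0
T0.r0=1 T0.r1=2
T0.r0=2 T0.r1=0
T0.r0=2 T0.r1=2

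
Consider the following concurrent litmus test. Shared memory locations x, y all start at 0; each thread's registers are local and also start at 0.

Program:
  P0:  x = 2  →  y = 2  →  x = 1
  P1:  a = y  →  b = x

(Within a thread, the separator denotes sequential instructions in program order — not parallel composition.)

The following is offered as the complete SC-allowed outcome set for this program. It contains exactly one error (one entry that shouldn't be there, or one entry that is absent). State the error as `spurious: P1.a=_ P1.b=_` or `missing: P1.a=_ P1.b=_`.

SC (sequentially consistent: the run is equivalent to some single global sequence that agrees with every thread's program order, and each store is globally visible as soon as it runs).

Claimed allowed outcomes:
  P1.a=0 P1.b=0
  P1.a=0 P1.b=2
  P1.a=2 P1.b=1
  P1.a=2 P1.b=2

missing: P1.a=0 P1.b=1

outcome vector order: (P1.a,P1.b)
under SC → (0,0) (0,1) (0,2) (2,1) (2,2)
SC∖claimed = {(0,1)}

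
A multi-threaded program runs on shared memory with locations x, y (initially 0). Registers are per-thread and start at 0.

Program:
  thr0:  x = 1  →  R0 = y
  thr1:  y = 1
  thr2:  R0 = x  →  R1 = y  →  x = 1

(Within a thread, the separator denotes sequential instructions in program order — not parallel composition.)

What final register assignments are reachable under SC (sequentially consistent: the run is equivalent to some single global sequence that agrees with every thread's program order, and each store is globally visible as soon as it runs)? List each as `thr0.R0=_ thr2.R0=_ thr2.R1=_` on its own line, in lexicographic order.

outcome vector order: (thr0.R0,thr2.R0,thr2.R1)
|SC outcomes| = 8

thr0.R0=0 thr2.R0=0 thr2.R1=0
thr0.R0=0 thr2.R0=0 thr2.R1=1
thr0.R0=0 thr2.R0=1 thr2.R1=0
thr0.R0=0 thr2.R0=1 thr2.R1=1
thr0.R0=1 thr2.R0=0 thr2.R1=0
thr0.R0=1 thr2.R0=0 thr2.R1=1
thr0.R0=1 thr2.R0=1 thr2.R1=0
thr0.R0=1 thr2.R0=1 thr2.R1=1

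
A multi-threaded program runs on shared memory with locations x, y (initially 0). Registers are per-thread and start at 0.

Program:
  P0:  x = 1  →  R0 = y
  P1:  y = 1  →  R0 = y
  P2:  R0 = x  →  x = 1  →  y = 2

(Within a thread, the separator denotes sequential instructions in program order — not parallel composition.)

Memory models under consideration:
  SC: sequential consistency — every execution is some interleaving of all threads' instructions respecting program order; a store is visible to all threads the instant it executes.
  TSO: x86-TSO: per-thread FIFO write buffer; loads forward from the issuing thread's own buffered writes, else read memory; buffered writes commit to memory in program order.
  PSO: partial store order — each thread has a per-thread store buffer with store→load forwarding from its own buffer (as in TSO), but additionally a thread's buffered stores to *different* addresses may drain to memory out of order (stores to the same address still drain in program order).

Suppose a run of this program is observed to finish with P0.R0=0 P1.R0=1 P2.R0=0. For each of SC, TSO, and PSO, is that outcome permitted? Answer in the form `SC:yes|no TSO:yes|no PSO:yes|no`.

outcome vector order: (P0.R0,P1.R0,P2.R0)
SC (12): (0,1,0), (0,1,1), (0,2,0), (0,2,1), (1,1,0), (1,1,1), (1,2,0), (1,2,1), (2,1,0), (2,1,1), (2,2,0), (2,2,1)
TSO (12): (0,1,0), (0,1,1), (0,2,0), (0,2,1), (1,1,0), (1,1,1), (1,2,0), (1,2,1), (2,1,0), (2,1,1), (2,2,0), (2,2,1)
PSO (12): (0,1,0), (0,1,1), (0,2,0), (0,2,1), (1,1,0), (1,1,1), (1,2,0), (1,2,1), (2,1,0), (2,1,1), (2,2,0), (2,2,1)
target (0,1,0) ∈ {SC,TSO,PSO}

SC:yes TSO:yes PSO:yes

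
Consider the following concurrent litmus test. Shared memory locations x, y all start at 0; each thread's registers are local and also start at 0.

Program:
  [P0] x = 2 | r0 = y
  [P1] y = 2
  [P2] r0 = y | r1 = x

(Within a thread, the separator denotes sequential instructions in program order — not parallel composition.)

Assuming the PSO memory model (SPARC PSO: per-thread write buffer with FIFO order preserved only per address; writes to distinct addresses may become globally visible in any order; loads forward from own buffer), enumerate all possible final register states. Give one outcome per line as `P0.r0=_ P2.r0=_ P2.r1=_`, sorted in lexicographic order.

P0.r0=0 P2.r0=0 P2.r1=0
P0.r0=0 P2.r0=0 P2.r1=2
P0.r0=0 P2.r0=2 P2.r1=0
P0.r0=0 P2.r0=2 P2.r1=2
P0.r0=2 P2.r0=0 P2.r1=0
P0.r0=2 P2.r0=0 P2.r1=2
P0.r0=2 P2.r0=2 P2.r1=0
P0.r0=2 P2.r0=2 P2.r1=2

outcome vector order: (P0.r0,P2.r0,P2.r1)
|PSO outcomes| = 8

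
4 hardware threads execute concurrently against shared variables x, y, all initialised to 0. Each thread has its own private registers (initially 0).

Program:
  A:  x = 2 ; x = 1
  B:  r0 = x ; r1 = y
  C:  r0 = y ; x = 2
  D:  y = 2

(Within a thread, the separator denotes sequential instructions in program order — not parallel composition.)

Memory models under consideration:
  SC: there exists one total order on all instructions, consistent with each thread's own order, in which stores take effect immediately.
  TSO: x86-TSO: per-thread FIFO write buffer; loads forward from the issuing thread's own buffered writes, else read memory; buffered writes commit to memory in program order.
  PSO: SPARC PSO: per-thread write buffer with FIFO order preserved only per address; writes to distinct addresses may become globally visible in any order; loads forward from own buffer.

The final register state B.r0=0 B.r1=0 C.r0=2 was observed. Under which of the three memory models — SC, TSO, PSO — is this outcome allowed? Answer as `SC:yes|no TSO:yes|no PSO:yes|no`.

outcome vector order: (B.r0,B.r1,C.r0)
under SC → <0 0 0>, <0 0 2>, <0 2 0>, <0 2 2>, <1 0 0>, <1 0 2>, <1 2 0>, <1 2 2>, <2 0 0>, <2 0 2>, <2 2 0>, <2 2 2>
under TSO → <0 0 0>, <0 0 2>, <0 2 0>, <0 2 2>, <1 0 0>, <1 0 2>, <1 2 0>, <1 2 2>, <2 0 0>, <2 0 2>, <2 2 0>, <2 2 2>
under PSO → <0 0 0>, <0 0 2>, <0 2 0>, <0 2 2>, <1 0 0>, <1 0 2>, <1 2 0>, <1 2 2>, <2 0 0>, <2 0 2>, <2 2 0>, <2 2 2>
target <0 0 2> ∈ {SC,TSO,PSO}

SC:yes TSO:yes PSO:yes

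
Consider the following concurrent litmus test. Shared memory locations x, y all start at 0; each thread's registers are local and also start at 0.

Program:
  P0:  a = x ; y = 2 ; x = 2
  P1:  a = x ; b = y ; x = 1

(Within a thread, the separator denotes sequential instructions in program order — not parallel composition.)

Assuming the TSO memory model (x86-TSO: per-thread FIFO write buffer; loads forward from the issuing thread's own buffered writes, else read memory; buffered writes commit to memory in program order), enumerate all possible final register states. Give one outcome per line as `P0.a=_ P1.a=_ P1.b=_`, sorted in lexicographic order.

outcome vector order: (P0.a,P1.a,P1.b)
|TSO outcomes| = 4

P0.a=0 P1.a=0 P1.b=0
P0.a=0 P1.a=0 P1.b=2
P0.a=0 P1.a=2 P1.b=2
P0.a=1 P1.a=0 P1.b=0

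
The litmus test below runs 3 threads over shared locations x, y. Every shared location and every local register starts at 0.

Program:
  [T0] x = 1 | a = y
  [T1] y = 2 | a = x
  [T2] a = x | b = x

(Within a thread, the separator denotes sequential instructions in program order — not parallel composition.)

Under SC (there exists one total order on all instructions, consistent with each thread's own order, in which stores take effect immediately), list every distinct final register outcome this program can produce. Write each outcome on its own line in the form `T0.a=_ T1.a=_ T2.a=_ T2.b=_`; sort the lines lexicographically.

T0.a=0 T1.a=1 T2.a=0 T2.b=0
T0.a=0 T1.a=1 T2.a=0 T2.b=1
T0.a=0 T1.a=1 T2.a=1 T2.b=1
T0.a=2 T1.a=0 T2.a=0 T2.b=0
T0.a=2 T1.a=0 T2.a=0 T2.b=1
T0.a=2 T1.a=0 T2.a=1 T2.b=1
T0.a=2 T1.a=1 T2.a=0 T2.b=0
T0.a=2 T1.a=1 T2.a=0 T2.b=1
T0.a=2 T1.a=1 T2.a=1 T2.b=1

outcome vector order: (T0.a,T1.a,T2.a,T2.b)
|SC outcomes| = 9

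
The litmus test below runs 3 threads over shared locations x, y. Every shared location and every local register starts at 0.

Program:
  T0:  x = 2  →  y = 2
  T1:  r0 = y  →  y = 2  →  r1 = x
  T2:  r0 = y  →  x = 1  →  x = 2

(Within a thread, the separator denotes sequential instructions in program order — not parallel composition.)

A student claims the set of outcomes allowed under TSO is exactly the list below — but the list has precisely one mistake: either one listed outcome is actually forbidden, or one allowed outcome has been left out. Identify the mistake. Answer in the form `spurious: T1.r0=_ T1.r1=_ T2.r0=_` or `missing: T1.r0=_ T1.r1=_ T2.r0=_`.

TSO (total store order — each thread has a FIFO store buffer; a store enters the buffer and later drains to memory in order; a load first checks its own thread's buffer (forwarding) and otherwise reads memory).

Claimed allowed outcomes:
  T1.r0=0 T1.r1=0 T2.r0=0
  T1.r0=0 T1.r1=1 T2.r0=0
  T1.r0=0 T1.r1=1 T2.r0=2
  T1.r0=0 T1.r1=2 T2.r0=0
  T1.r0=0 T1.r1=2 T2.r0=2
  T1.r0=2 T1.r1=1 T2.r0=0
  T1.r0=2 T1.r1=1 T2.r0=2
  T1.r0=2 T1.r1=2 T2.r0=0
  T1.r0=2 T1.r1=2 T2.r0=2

missing: T1.r0=0 T1.r1=0 T2.r0=2

outcome vector order: (T1.r0,T1.r1,T2.r0)
TSO: 10 outcomes — {(0,0,0), (0,0,2), (0,1,0), (0,1,2), (0,2,0), (0,2,2), (2,1,0), (2,1,2), (2,2,0), (2,2,2)}
TSO∖claimed = {(0,0,2)}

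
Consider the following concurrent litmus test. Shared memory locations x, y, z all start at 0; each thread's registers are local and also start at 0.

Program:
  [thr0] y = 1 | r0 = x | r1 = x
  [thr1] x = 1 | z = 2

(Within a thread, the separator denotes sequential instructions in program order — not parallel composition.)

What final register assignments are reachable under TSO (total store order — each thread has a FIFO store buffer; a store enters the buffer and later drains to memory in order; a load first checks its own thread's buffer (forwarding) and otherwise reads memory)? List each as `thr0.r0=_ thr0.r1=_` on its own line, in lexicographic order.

thr0.r0=0 thr0.r1=0
thr0.r0=0 thr0.r1=1
thr0.r0=1 thr0.r1=1

outcome vector order: (thr0.r0,thr0.r1)
|TSO outcomes| = 3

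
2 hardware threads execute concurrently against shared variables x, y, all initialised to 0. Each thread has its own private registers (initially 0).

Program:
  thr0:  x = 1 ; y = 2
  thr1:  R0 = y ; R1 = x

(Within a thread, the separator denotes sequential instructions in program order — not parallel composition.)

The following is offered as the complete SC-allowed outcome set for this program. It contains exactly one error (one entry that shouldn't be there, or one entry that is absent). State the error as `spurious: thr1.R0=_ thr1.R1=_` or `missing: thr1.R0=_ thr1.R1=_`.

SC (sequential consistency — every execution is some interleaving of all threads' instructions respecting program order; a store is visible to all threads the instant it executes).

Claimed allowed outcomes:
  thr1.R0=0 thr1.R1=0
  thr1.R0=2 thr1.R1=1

missing: thr1.R0=0 thr1.R1=1

outcome vector order: (thr1.R0,thr1.R1)
SC (3): 0/0, 0/1, 2/1
SC∖claimed = {0/1}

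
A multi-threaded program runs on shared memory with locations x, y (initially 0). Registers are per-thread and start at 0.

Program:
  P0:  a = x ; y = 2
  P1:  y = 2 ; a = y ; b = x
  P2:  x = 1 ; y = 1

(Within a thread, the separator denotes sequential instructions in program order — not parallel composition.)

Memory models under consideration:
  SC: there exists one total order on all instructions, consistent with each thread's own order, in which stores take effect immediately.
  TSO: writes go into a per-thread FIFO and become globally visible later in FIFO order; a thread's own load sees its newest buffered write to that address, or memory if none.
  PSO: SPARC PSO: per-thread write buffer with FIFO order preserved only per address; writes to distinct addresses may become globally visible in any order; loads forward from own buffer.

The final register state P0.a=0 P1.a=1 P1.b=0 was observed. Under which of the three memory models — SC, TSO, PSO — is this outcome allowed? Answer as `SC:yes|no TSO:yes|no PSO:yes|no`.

outcome vector order: (P0.a,P1.a,P1.b)
SC: 6 outcomes — {(0,1,1) (0,2,0) (0,2,1) (1,1,1) (1,2,0) (1,2,1)}
TSO: 6 outcomes — {(0,1,1) (0,2,0) (0,2,1) (1,1,1) (1,2,0) (1,2,1)}
PSO: 8 outcomes — {(0,1,0) (0,1,1) (0,2,0) (0,2,1) (1,1,0) (1,1,1) (1,2,0) (1,2,1)}
target (0,1,0) ∈ {PSO}

SC:no TSO:no PSO:yes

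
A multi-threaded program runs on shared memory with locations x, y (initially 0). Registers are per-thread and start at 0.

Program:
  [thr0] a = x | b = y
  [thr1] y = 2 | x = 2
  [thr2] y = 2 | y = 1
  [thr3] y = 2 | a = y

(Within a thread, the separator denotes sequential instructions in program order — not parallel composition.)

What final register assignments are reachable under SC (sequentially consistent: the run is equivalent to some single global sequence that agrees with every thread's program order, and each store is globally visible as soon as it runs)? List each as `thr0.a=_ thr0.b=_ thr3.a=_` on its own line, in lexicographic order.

outcome vector order: (thr0.a,thr0.b,thr3.a)
|SC outcomes| = 10

thr0.a=0 thr0.b=0 thr3.a=1
thr0.a=0 thr0.b=0 thr3.a=2
thr0.a=0 thr0.b=1 thr3.a=1
thr0.a=0 thr0.b=1 thr3.a=2
thr0.a=0 thr0.b=2 thr3.a=1
thr0.a=0 thr0.b=2 thr3.a=2
thr0.a=2 thr0.b=1 thr3.a=1
thr0.a=2 thr0.b=1 thr3.a=2
thr0.a=2 thr0.b=2 thr3.a=1
thr0.a=2 thr0.b=2 thr3.a=2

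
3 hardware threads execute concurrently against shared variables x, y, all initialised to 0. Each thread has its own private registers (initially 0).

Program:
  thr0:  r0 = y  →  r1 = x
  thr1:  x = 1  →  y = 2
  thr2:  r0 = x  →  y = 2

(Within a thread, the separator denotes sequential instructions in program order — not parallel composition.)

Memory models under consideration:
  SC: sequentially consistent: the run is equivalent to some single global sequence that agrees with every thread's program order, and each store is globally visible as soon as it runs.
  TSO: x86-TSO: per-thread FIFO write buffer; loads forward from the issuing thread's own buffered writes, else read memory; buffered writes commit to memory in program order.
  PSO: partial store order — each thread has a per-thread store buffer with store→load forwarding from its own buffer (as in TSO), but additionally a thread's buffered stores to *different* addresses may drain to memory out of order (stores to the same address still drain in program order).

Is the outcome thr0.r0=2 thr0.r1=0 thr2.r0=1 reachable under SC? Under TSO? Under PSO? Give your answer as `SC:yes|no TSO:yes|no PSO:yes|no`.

SC:no TSO:no PSO:yes

outcome vector order: (thr0.r0,thr0.r1,thr2.r0)
under SC → 000 001 010 011 200 210 211
under TSO → 000 001 010 011 200 210 211
under PSO → 000 001 010 011 200 201 210 211
target 201 ∈ {PSO}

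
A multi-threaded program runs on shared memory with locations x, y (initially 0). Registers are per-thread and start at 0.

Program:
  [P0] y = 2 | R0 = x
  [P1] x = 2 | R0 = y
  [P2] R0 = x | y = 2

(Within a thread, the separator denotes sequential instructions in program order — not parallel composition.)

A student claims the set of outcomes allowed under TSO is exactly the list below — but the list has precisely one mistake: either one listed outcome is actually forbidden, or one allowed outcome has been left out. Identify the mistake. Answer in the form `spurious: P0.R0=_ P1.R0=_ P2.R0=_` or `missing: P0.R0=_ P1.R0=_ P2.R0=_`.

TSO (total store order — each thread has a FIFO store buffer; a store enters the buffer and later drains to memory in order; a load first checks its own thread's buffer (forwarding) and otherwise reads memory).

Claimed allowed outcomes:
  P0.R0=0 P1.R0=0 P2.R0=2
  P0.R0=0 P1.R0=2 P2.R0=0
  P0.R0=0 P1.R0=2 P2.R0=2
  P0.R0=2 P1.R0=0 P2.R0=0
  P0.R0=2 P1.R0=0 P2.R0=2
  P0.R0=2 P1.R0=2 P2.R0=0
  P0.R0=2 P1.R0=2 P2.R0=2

missing: P0.R0=0 P1.R0=0 P2.R0=0

outcome vector order: (P0.R0,P1.R0,P2.R0)
TSO: 8 outcomes — {<0 0 0> <0 0 2> <0 2 0> <0 2 2> <2 0 0> <2 0 2> <2 2 0> <2 2 2>}
TSO∖claimed = {<0 0 0>}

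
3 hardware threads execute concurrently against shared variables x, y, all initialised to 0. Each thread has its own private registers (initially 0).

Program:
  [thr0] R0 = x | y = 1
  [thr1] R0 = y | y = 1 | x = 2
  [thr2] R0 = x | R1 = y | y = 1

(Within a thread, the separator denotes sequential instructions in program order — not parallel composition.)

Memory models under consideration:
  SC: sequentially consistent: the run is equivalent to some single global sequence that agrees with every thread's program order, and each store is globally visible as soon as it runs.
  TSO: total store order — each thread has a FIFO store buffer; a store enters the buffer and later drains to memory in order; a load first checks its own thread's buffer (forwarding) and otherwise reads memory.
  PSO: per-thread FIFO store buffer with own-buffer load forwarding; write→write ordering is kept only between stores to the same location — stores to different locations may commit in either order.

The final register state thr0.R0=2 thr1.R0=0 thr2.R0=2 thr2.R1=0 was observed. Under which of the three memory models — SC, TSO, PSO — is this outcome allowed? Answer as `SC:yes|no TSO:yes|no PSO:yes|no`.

SC:no TSO:no PSO:yes

outcome vector order: (thr0.R0,thr1.R0,thr2.R0,thr2.R1)
under SC → (0,0,0,0); (0,0,0,1); (0,0,2,1); (0,1,0,0); (0,1,0,1); (0,1,2,1); (2,0,0,0); (2,0,0,1); (2,0,2,1); (2,1,0,0)
under TSO → (0,0,0,0); (0,0,0,1); (0,0,2,1); (0,1,0,0); (0,1,0,1); (0,1,2,1); (2,0,0,0); (2,0,0,1); (2,0,2,1); (2,1,0,0)
under PSO → (0,0,0,0); (0,0,0,1); (0,0,2,0); (0,0,2,1); (0,1,0,0); (0,1,0,1); (0,1,2,1); (2,0,0,0); (2,0,0,1); (2,0,2,0); (2,0,2,1); (2,1,0,0)
target (2,0,2,0) ∈ {PSO}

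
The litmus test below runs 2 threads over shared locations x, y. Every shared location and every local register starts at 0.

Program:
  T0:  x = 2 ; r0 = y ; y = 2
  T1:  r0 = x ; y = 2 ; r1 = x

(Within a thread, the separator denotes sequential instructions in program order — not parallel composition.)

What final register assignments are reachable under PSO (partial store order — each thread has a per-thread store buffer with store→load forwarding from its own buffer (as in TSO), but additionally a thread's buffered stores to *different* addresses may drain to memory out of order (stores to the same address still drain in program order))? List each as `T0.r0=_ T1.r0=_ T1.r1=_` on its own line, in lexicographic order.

T0.r0=0 T1.r0=0 T1.r1=0
T0.r0=0 T1.r0=0 T1.r1=2
T0.r0=0 T1.r0=2 T1.r1=2
T0.r0=2 T1.r0=0 T1.r1=0
T0.r0=2 T1.r0=0 T1.r1=2
T0.r0=2 T1.r0=2 T1.r1=2

outcome vector order: (T0.r0,T1.r0,T1.r1)
|PSO outcomes| = 6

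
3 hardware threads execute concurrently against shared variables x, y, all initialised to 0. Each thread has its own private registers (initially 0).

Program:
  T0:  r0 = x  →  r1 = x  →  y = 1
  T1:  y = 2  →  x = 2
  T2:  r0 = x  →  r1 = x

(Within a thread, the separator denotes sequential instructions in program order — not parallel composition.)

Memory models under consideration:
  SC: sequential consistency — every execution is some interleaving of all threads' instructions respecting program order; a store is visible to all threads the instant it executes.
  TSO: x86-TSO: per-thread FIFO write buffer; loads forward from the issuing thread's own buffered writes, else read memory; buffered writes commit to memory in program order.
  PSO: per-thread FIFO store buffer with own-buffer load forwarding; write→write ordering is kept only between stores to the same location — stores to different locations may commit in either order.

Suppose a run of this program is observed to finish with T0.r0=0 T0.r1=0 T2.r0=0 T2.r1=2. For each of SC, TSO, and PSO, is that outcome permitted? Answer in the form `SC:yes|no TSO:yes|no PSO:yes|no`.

outcome vector order: (T0.r0,T0.r1,T2.r0,T2.r1)
SC (9): (0,0,0,0), (0,0,0,2), (0,0,2,2), (0,2,0,0), (0,2,0,2), (0,2,2,2), (2,2,0,0), (2,2,0,2), (2,2,2,2)
TSO (9): (0,0,0,0), (0,0,0,2), (0,0,2,2), (0,2,0,0), (0,2,0,2), (0,2,2,2), (2,2,0,0), (2,2,0,2), (2,2,2,2)
PSO (9): (0,0,0,0), (0,0,0,2), (0,0,2,2), (0,2,0,0), (0,2,0,2), (0,2,2,2), (2,2,0,0), (2,2,0,2), (2,2,2,2)
target (0,0,0,2) ∈ {SC,TSO,PSO}

SC:yes TSO:yes PSO:yes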